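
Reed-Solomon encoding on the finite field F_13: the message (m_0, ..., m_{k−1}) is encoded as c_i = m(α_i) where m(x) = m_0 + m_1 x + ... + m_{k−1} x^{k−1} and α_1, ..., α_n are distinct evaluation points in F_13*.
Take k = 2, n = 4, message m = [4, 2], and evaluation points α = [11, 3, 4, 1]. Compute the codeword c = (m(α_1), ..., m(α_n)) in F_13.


c = [0, 10, 12, 6]

Message polynomial: m(x) = 4 + 2·x (mod 13).
For each evaluation point α_i, compute m(α_i) mod 13:
  α_1 = 11: Horner steps 2 → 0, so m(11) = 0.
  α_2 = 3: Horner steps 2 → 10, so m(3) = 10.
  α_3 = 4: Horner steps 2 → 12, so m(4) = 12.
  α_4 = 1: Horner steps 2 → 6, so m(1) = 6.
Codeword c = [0, 10, 12, 6] ∈ F_13^4.


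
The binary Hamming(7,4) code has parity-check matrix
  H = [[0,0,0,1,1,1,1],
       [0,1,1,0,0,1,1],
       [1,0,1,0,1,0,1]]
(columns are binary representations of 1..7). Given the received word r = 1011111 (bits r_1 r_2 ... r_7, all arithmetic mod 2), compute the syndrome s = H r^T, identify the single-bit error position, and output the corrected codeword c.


s = (0, 1, 0)^T, error position = 2, corrected codeword c = 1111111

Compute s = H r^T mod 2 one row at a time:
  s_1 = 1 + 1 + 1 + 1 = 4 ≡ 0 (mod 2).
  s_2 = 0 + 1 + 1 + 1 = 3 ≡ 1 (mod 2).
  s_3 = 1 + 1 + 1 + 1 = 4 ≡ 0 (mod 2).
s = (0, 1, 0)^T — this equals column 2 of H (binary 010), so error is at position 2.
Correct: flip bit 2 of r = 1011111 to get c = 1111111.


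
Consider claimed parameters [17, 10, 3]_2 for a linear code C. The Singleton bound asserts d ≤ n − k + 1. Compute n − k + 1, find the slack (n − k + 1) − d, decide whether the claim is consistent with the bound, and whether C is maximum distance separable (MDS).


Singleton RHS = n − k + 1 = 8, slack = 5, bound satisfied, not MDS.

Singleton bound: d ≤ n − k + 1.
Here n = 17, k = 10, so n − k + 1 = 8.
Given d = 3, check d ≤ 8: YES.
Slack = (n − k + 1) − d = 5.
The code is NOT MDS (slack = 5 > 0).
Description: the claimed parameters are [17, 10, 3]_2; such a code would be non-MDS.


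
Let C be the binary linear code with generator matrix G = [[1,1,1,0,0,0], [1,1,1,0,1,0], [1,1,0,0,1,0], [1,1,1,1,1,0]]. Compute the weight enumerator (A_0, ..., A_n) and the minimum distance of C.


Weight distribution: A_0 = 1, A_1 = 3, A_2 = 4, A_3 = 4, A_4 = 3, A_5 = 1. Minimum distance d = 1.

Enumerate all 2^4 = 16 messages m ∈ F_2^4.
For each, compute codeword c = mG in F_2^6, then tally its weight.
  m = 0000 → c = 000000, weight = 0.
  m = 1000 → c = 111000, weight = 3.
  m = 0100 → c = 111010, weight = 4.
  m = 1100 → c = 000010, weight = 1.
  m = 0010 → c = 110010, weight = 3.
  m = 1010 → c = 001010, weight = 2.
  m = 0110 → c = 001000, weight = 1.
  m = 1110 → c = 110000, weight = 2.
  m = 0001 → c = 111110, weight = 5.
  m = 1001 → c = 000110, weight = 2.
  m = 0101 → c = 000100, weight = 1.
  m = 1101 → c = 111100, weight = 4.
  m = 0011 → c = 001100, weight = 2.
  m = 1011 → c = 110100, weight = 3.
  m = 0111 → c = 110110, weight = 4.
  m = 1111 → c = 001110, weight = 3.
Tally weights:
  weight 0: 1 codewords.
  weight 1: 3 codewords.
  weight 2: 4 codewords.
  weight 3: 4 codewords.
  weight 4: 3 codewords.
  weight 5: 1 codewords.
Minimum distance d = smallest w > 0 with A_w > 0 = 1.
Sanity: Σ A_w = 16 = 2^4 = 16 ✓.


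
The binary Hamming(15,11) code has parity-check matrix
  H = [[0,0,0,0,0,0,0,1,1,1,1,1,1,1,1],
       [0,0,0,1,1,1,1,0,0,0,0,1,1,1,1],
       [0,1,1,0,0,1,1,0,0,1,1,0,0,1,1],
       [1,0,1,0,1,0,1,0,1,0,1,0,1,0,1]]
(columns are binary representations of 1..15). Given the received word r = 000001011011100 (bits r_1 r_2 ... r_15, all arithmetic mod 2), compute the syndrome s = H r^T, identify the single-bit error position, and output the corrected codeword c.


s = (1, 1, 0, 1)^T, error position = 13, corrected codeword c = 000001011011000

Compute s = H r^T mod 2 one row at a time:
  s_1 = 1 + 1 + 0 + 1 + 1 + 1 + 0 + 0 = 5 ≡ 1 (mod 2).
  s_2 = 0 + 0 + 1 + 0 + 1 + 1 + 0 + 0 = 3 ≡ 1 (mod 2).
  s_3 = 0 + 0 + 1 + 0 + 0 + 1 + 0 + 0 = 2 ≡ 0 (mod 2).
  s_4 = 0 + 0 + 0 + 0 + 1 + 1 + 1 + 0 = 3 ≡ 1 (mod 2).
s = (1, 1, 0, 1)^T — this equals column 13 of H (binary 1101), so error is at position 13.
Correct: flip bit 13 of r = 000001011011100 to get c = 000001011011000.


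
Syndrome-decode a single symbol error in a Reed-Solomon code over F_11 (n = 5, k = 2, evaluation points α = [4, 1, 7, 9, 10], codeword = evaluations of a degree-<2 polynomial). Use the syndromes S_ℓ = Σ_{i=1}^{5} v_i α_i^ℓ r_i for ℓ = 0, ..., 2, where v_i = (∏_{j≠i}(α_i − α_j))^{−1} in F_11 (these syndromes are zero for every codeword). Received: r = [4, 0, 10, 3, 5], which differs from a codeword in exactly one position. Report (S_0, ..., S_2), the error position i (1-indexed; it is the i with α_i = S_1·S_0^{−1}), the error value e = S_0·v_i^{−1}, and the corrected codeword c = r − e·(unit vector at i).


S = (10, 10, 10), error at position 2, error magnitude e = 2, c = [4, 9, 10, 3, 5].

Step 1: column multipliers v_i = (∏_{j≠i}(α_i − α_j))^{−1} mod 11.
  i = 1 (α = 4): (4−1)(4−7)(4−9)(4−10) = 3·(−3)·(−5)·(−6) = −270 ≡ 5, so v_1 = 5^{−1} = 9 (mod 11).
  i = 2 (α = 1): (1−4)(1−7)(1−9)(1−10) = (−3)·(−6)·(−8)·(−9) = 1296 ≡ 9, so v_2 = 9^{−1} = 5 (mod 11).
  i = 3 (α = 7): (7−4)(7−1)(7−9)(7−10) = 3·6·(−2)·(−3) = 108 ≡ 9, so v_3 = 9^{−1} = 5 (mod 11).
  i = 4 (α = 9): (9−4)(9−1)(9−7)(9−10) = 5·8·2·(−1) = −80 ≡ 8, so v_4 = 8^{−1} = 7 (mod 11).
  i = 5 (α = 10): (10−4)(10−1)(10−7)(10−9) = 6·9·3·1 = 162 ≡ 8, so v_5 = 8^{−1} = 7 (mod 11).
  v = [9, 5, 5, 7, 7].
Step 2: syndromes of r = [4, 0, 10, 3, 5] (all sums mod 11).
  S_0 = Σ v_i r_i = 9·4 + 5·0 + 5·10 + 7·3 + 7·5 = 142 ≡ 10.
  S_1 = Σ v_i α_i r_i = 9·4·4 + 5·1·0 + 5·7·10 + 7·9·3 + 7·10·5 = 1033 ≡ 10.
  α_i^2 mod 11 = [5, 1, 5, 4, 1].
  S_2 = Σ v_i α_i^2 r_i = 9·5·4 + 5·1·0 + 5·5·10 + 7·4·3 + 7·1·5 = 549 ≡ 10.
  S = (10, 10, 10) ≠ 0, so r is not a codeword (an error is present).
Step 3: locate the error. For a single error e at position i, S_ℓ = v_i·e·α_i^ℓ, so α_err = S_1/S_0.
  S_0^{−1} = 10^{−1} = 10 (mod 11), so α_err = 10·10 = 100 ≡ 1 = α_2. Error position i = 2.
  Consistency check: S_2/S_1 = 10·10 = 100 ≡ 1 = α_err ✓ (single-error assumption holds).
Step 4: error magnitude e = S_0/v_2 = S_0·∏_{j≠2}(α_2 − α_j) = 10·9 = 90 ≡ 2 (mod 11).
Step 5: correct position 2: c_2 = r_2 − e = 0 − 2 ≡ 9 (mod 11). Hence c = [4, 9, 10, 3, 5].
  Check: interpolating c through the α_i gives m(x) = 7 + 2·x (degree < 2) with m(α_i) = c_i for every i, so c is indeed a codeword.


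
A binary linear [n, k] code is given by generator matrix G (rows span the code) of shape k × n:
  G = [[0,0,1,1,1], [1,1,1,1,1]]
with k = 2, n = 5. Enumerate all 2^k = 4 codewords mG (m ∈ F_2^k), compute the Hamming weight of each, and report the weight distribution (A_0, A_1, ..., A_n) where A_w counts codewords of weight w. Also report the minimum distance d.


Weight distribution: A_0 = 1, A_2 = 1, A_3 = 1, A_5 = 1. Minimum distance d = 2.

Enumerate all 2^2 = 4 messages m ∈ F_2^2.
For each, compute codeword c = mG in F_2^5, then tally its weight.
  m = 00 → c = 00000, weight = 0.
  m = 10 → c = 00111, weight = 3.
  m = 01 → c = 11111, weight = 5.
  m = 11 → c = 11000, weight = 2.
Tally weights:
  weight 0: 1 codewords.
  weight 2: 1 codewords.
  weight 3: 1 codewords.
  weight 5: 1 codewords.
Minimum distance d = smallest w > 0 with A_w > 0 = 2.
Sanity: Σ A_w = 4 = 2^2 = 4 ✓.


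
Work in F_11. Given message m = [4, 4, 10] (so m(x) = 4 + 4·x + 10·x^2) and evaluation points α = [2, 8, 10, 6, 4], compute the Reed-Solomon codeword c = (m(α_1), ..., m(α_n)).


c = [8, 5, 10, 3, 4]

Message polynomial: m(x) = 4 + 4·x + 10·x^2 (mod 11).
For each evaluation point α_i, compute m(α_i) mod 11:
  α_1 = 2: Horner steps 10 → 2 → 8, so m(2) = 8.
  α_2 = 8: Horner steps 10 → 7 → 5, so m(8) = 5.
  α_3 = 10: Horner steps 10 → 5 → 10, so m(10) = 10.
  α_4 = 6: Horner steps 10 → 9 → 3, so m(6) = 3.
  α_5 = 4: Horner steps 10 → 0 → 4, so m(4) = 4.
Codeword c = [8, 5, 10, 3, 4] ∈ F_11^5.


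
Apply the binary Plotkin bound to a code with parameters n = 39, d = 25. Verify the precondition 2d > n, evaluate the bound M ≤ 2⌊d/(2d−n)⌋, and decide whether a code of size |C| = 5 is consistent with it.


Plotkin bound M ≤ 4; given |C| = 5 > bound (violated).

Check applicability: 2d = 50, n = 39.
2d − n = 11 > 0, so Plotkin applies.
Compute d/(2d−n) = 25/11 ≈ 2.2727.
⌊d/(2d−n)⌋ = 2.
Plotkin bound: M ≤ 2·2 = 4.
Given |C| = 5, check: VIOLATED.
This |C| is above the Plotkin bound, so no binary code with n = 39, d = 25 and 5 codewords exists.


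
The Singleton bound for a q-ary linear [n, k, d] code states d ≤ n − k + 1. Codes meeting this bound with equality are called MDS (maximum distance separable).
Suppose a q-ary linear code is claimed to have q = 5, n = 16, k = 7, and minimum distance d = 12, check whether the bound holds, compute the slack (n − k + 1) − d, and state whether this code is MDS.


Singleton RHS = n − k + 1 = 10, slack = -2, bound violated (no such code; not MDS).

Singleton bound: d ≤ n − k + 1.
Here n = 16, k = 7, so n − k + 1 = 10.
Given d = 12, check d ≤ 10: NO.
Slack = (n − k + 1) − d = -2.
The slack is negative: d = 12 exceeds n − k + 1 = 10 by 2, so the Singleton bound is violated and no linear [16, 7, 12]_5 code can exist. In particular it is not MDS (MDS requires d = n − k + 1 exactly).
Description: the claimed parameters are [16, 7, 12]_5; such a code would be impossible (violates the Singleton bound).


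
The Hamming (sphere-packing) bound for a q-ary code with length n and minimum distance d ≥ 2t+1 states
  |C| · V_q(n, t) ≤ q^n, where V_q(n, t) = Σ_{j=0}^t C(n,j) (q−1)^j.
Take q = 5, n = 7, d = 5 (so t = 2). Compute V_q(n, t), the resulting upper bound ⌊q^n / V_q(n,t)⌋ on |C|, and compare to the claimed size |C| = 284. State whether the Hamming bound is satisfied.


V_q(n, t) = 365, q^n = 78125, Hamming bound = 214, |C| = 284 > bound (violated).

Step 1: Compute V_q(n, t) = Σ_{j=0}^2 C(n, j) (q−1)^j.
  j = 0: C(7,0)·(4)^0 = 1·1 = 1.
  j = 1: C(7,1)·(4)^1 = 7·4 = 28.
  j = 2: C(7,2)·(4)^2 = 21·16 = 336.
  V_q(n, t) = 1 + 28 + 336 = 365.
Step 2: q^n = 5^7 = 78125.
Step 3: Hamming bound ⌊q^n / V_q(n,t)⌋ = ⌊78125/365⌋ = 214.
Step 4: Compare |C| = 284 to 214: violated.
The claimed |C| lies above the Hamming bound, so no 5-ary code of length 7 with d ≥ 5 can have 284 codewords.


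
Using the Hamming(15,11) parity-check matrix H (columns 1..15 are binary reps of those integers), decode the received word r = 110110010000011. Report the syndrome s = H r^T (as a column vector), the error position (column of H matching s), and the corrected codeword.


s = (1, 0, 1, 1)^T, error position = 11, corrected codeword c = 110110010010011

Compute s = H r^T mod 2 one row at a time:
  s_1 = 1 + 0 + 0 + 0 + 0 + 0 + 1 + 1 = 3 ≡ 1 (mod 2).
  s_2 = 1 + 1 + 0 + 0 + 0 + 0 + 1 + 1 = 4 ≡ 0 (mod 2).
  s_3 = 1 + 0 + 0 + 0 + 0 + 0 + 1 + 1 = 3 ≡ 1 (mod 2).
  s_4 = 1 + 0 + 1 + 0 + 0 + 0 + 0 + 1 = 3 ≡ 1 (mod 2).
s = (1, 0, 1, 1)^T — this equals column 11 of H (binary 1011), so error is at position 11.
Correct: flip bit 11 of r = 110110010000011 to get c = 110110010010011.


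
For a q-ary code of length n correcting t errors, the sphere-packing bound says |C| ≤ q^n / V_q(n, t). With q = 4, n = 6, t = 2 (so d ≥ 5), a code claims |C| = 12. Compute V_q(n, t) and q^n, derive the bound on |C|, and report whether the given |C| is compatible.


V_q(n, t) = 154, q^n = 4096, Hamming bound = 26, |C| = 12 ≤ bound (satisfied).

Step 1: Compute V_q(n, t) = Σ_{j=0}^2 C(n, j) (q−1)^j.
  j = 0: C(6,0)·(3)^0 = 1·1 = 1.
  j = 1: C(6,1)·(3)^1 = 6·3 = 18.
  j = 2: C(6,2)·(3)^2 = 15·9 = 135.
  V_q(n, t) = 1 + 18 + 135 = 154.
Step 2: q^n = 4^6 = 4096.
Step 3: Hamming bound ⌊q^n / V_q(n,t)⌋ = ⌊4096/154⌋ = 26.
Step 4: Compare |C| = 12 to 26: satisfied.
The claimed |C| lies below the Hamming bound.


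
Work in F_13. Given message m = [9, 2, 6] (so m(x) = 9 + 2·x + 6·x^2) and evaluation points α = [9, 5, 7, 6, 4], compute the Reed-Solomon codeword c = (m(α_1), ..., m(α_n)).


c = [6, 0, 5, 3, 9]

Message polynomial: m(x) = 9 + 2·x + 6·x^2 (mod 13).
For each evaluation point α_i, compute m(α_i) mod 13:
  α_1 = 9: Horner steps 6 → 4 → 6, so m(9) = 6.
  α_2 = 5: Horner steps 6 → 6 → 0, so m(5) = 0.
  α_3 = 7: Horner steps 6 → 5 → 5, so m(7) = 5.
  α_4 = 6: Horner steps 6 → 12 → 3, so m(6) = 3.
  α_5 = 4: Horner steps 6 → 0 → 9, so m(4) = 9.
Codeword c = [6, 0, 5, 3, 9] ∈ F_13^5.


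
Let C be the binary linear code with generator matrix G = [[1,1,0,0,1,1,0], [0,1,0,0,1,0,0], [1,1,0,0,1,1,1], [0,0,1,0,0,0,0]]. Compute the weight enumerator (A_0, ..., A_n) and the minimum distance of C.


Weight distribution: A_0 = 1, A_1 = 2, A_2 = 3, A_3 = 4, A_4 = 3, A_5 = 2, A_6 = 1. Minimum distance d = 1.

Enumerate all 2^4 = 16 messages m ∈ F_2^4.
For each, compute codeword c = mG in F_2^7, then tally its weight.
  m = 0000 → c = 0000000, weight = 0.
  m = 1000 → c = 1100110, weight = 4.
  m = 0100 → c = 0100100, weight = 2.
  m = 1100 → c = 1000010, weight = 2.
  m = 0010 → c = 1100111, weight = 5.
  m = 1010 → c = 0000001, weight = 1.
  m = 0110 → c = 1000011, weight = 3.
  m = 1110 → c = 0100101, weight = 3.
  m = 0001 → c = 0010000, weight = 1.
  m = 1001 → c = 1110110, weight = 5.
  m = 0101 → c = 0110100, weight = 3.
  m = 1101 → c = 1010010, weight = 3.
  m = 0011 → c = 1110111, weight = 6.
  m = 1011 → c = 0010001, weight = 2.
  m = 0111 → c = 1010011, weight = 4.
  m = 1111 → c = 0110101, weight = 4.
Tally weights:
  weight 0: 1 codewords.
  weight 1: 2 codewords.
  weight 2: 3 codewords.
  weight 3: 4 codewords.
  weight 4: 3 codewords.
  weight 5: 2 codewords.
  weight 6: 1 codewords.
Minimum distance d = smallest w > 0 with A_w > 0 = 1.
Sanity: Σ A_w = 16 = 2^4 = 16 ✓.


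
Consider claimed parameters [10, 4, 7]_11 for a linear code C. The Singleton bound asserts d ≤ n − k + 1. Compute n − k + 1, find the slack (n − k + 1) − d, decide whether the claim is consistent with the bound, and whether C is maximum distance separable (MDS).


Singleton RHS = n − k + 1 = 7, slack = 0, bound satisfied, MDS.

Singleton bound: d ≤ n − k + 1.
Here n = 10, k = 4, so n − k + 1 = 7.
Given d = 7, check d ≤ 7: YES.
Slack = (n − k + 1) − d = 0.
The code is MDS (slack = 0).
Description: the claimed parameters are [10, 4, 7]_11; such a code would be MDS (meets Singleton bound).


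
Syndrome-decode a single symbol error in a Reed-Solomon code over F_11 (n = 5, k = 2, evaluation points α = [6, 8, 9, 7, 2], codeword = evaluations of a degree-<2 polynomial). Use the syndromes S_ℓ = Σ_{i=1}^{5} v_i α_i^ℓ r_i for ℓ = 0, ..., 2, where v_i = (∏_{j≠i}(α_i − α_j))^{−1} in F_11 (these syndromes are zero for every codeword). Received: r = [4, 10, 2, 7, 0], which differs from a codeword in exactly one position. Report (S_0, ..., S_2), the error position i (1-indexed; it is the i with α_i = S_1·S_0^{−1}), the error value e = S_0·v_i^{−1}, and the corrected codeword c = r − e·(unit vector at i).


S = (2, 4, 8), error at position 5, error magnitude e = 8, c = [4, 10, 2, 7, 3].

Step 1: column multipliers v_i = (∏_{j≠i}(α_i − α_j))^{−1} mod 11.
  i = 1 (α = 6): (6−8)(6−9)(6−7)(6−2) = (−2)·(−3)·(−1)·4 = −24 ≡ 9, so v_1 = 9^{−1} = 5 (mod 11).
  i = 2 (α = 8): (8−6)(8−9)(8−7)(8−2) = 2·(−1)·1·6 = −12 ≡ 10, so v_2 = 10^{−1} = 10 (mod 11).
  i = 3 (α = 9): (9−6)(9−8)(9−7)(9−2) = 3·1·2·7 = 42 ≡ 9, so v_3 = 9^{−1} = 5 (mod 11).
  i = 4 (α = 7): (7−6)(7−8)(7−9)(7−2) = 1·(−1)·(−2)·5 = 10 ≡ 10, so v_4 = 10^{−1} = 10 (mod 11).
  i = 5 (α = 2): (2−6)(2−8)(2−9)(2−7) = (−4)·(−6)·(−7)·(−5) = 840 ≡ 4, so v_5 = 4^{−1} = 3 (mod 11).
  v = [5, 10, 5, 10, 3].
Step 2: syndromes of r = [4, 10, 2, 7, 0] (all sums mod 11).
  S_0 = Σ v_i r_i = 5·4 + 10·10 + 5·2 + 10·7 + 3·0 = 200 ≡ 2.
  S_1 = Σ v_i α_i r_i = 5·6·4 + 10·8·10 + 5·9·2 + 10·7·7 + 3·2·0 = 1500 ≡ 4.
  α_i^2 mod 11 = [3, 9, 4, 5, 4].
  S_2 = Σ v_i α_i^2 r_i = 5·3·4 + 10·9·10 + 5·4·2 + 10·5·7 + 3·4·0 = 1350 ≡ 8.
  S = (2, 4, 8) ≠ 0, so r is not a codeword (an error is present).
Step 3: locate the error. For a single error e at position i, S_ℓ = v_i·e·α_i^ℓ, so α_err = S_1/S_0.
  S_0^{−1} = 2^{−1} = 6 (mod 11), so α_err = 4·6 = 24 ≡ 2 = α_5. Error position i = 5.
  Consistency check: S_2/S_1 = 8·3 = 24 ≡ 2 = α_err ✓ (single-error assumption holds).
Step 4: error magnitude e = S_0/v_5 = S_0·∏_{j≠5}(α_5 − α_j) = 2·4 = 8 ≡ 8 (mod 11).
Step 5: correct position 5: c_5 = r_5 − e = 0 − 8 ≡ 3 (mod 11). Hence c = [4, 10, 2, 7, 3].
  Check: interpolating c through the α_i gives m(x) = 8 + 3·x (degree < 2) with m(α_i) = c_i for every i, so c is indeed a codeword.


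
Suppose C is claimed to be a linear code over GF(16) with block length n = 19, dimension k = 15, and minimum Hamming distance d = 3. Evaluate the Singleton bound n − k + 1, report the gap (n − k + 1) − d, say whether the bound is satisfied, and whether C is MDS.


Singleton RHS = n − k + 1 = 5, slack = 2, bound satisfied, not MDS.

Singleton bound: d ≤ n − k + 1.
Here n = 19, k = 15, so n − k + 1 = 5.
Given d = 3, check d ≤ 5: YES.
Slack = (n − k + 1) − d = 2.
The code is NOT MDS (slack = 2 > 0).
Description: the claimed parameters are [19, 15, 3]_16; such a code would be non-MDS.


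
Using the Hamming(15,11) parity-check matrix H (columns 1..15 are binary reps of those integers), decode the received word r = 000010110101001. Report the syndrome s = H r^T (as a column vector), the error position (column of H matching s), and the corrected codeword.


s = (0, 0, 1, 1)^T, error position = 3, corrected codeword c = 001010110101001

Compute s = H r^T mod 2 one row at a time:
  s_1 = 1 + 0 + 1 + 0 + 1 + 0 + 0 + 1 = 4 ≡ 0 (mod 2).
  s_2 = 0 + 1 + 0 + 1 + 1 + 0 + 0 + 1 = 4 ≡ 0 (mod 2).
  s_3 = 0 + 0 + 0 + 1 + 1 + 0 + 0 + 1 = 3 ≡ 1 (mod 2).
  s_4 = 0 + 0 + 1 + 1 + 0 + 0 + 0 + 1 = 3 ≡ 1 (mod 2).
s = (0, 0, 1, 1)^T — this equals column 3 of H (binary 0011), so error is at position 3.
Correct: flip bit 3 of r = 000010110101001 to get c = 001010110101001.


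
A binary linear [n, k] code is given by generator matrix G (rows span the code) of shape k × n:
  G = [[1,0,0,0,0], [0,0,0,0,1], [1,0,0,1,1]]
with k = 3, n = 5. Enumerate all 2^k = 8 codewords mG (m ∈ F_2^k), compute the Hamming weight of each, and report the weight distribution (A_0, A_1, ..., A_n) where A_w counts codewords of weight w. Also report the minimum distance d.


Weight distribution: A_0 = 1, A_1 = 3, A_2 = 3, A_3 = 1. Minimum distance d = 1.

Enumerate all 2^3 = 8 messages m ∈ F_2^3.
For each, compute codeword c = mG in F_2^5, then tally its weight.
  m = 000 → c = 00000, weight = 0.
  m = 100 → c = 10000, weight = 1.
  m = 010 → c = 00001, weight = 1.
  m = 110 → c = 10001, weight = 2.
  m = 001 → c = 10011, weight = 3.
  m = 101 → c = 00011, weight = 2.
  m = 011 → c = 10010, weight = 2.
  m = 111 → c = 00010, weight = 1.
Tally weights:
  weight 0: 1 codewords.
  weight 1: 3 codewords.
  weight 2: 3 codewords.
  weight 3: 1 codewords.
Minimum distance d = smallest w > 0 with A_w > 0 = 1.
Sanity: Σ A_w = 8 = 2^3 = 8 ✓.


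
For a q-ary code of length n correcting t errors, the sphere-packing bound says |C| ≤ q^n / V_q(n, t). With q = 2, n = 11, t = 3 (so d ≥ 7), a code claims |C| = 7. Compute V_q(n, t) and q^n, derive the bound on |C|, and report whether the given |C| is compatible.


V_q(n, t) = 232, q^n = 2048, Hamming bound = 8, |C| = 7 ≤ bound (satisfied).

Step 1: Compute V_q(n, t) = Σ_{j=0}^3 C(n, j) (q−1)^j.
  j = 0: C(11,0)·(1)^0 = 1·1 = 1.
  j = 1: C(11,1)·(1)^1 = 11·1 = 11.
  j = 2: C(11,2)·(1)^2 = 55·1 = 55.
  j = 3: C(11,3)·(1)^3 = 165·1 = 165.
  V_q(n, t) = 1 + 11 + 55 + 165 = 232.
Step 2: q^n = 2^11 = 2048.
Step 3: Hamming bound ⌊q^n / V_q(n,t)⌋ = ⌊2048/232⌋ = 8.
Step 4: Compare |C| = 7 to 8: satisfied.
The claimed |C| lies below the Hamming bound.


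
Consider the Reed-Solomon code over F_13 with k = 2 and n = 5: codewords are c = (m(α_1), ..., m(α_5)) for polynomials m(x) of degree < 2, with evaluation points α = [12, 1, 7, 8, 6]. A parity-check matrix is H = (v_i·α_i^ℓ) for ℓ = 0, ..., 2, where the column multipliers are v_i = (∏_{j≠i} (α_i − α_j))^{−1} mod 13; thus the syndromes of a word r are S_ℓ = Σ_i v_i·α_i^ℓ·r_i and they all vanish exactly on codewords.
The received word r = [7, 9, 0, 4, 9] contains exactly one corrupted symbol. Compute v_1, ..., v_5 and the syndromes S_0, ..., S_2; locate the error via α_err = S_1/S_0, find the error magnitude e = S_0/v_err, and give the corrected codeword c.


S = (8, 8, 8), error at position 2, error magnitude e = 7, c = [7, 2, 0, 4, 9].

Step 1: column multipliers v_i = (∏_{j≠i}(α_i − α_j))^{−1} mod 13.
  i = 1 (α = 12): (12−1)(12−7)(12−8)(12−6) = 11·5·4·6 = 1320 ≡ 7, so v_1 = 7^{−1} = 2 (mod 13).
  i = 2 (α = 1): (1−12)(1−7)(1−8)(1−6) = (−11)·(−6)·(−7)·(−5) = 2310 ≡ 9, so v_2 = 9^{−1} = 3 (mod 13).
  i = 3 (α = 7): (7−12)(7−1)(7−8)(7−6) = (−5)·6·(−1)·1 = 30 ≡ 4, so v_3 = 4^{−1} = 10 (mod 13).
  i = 4 (α = 8): (8−12)(8−1)(8−7)(8−6) = (−4)·7·1·2 = −56 ≡ 9, so v_4 = 9^{−1} = 3 (mod 13).
  i = 5 (α = 6): (6−12)(6−1)(6−7)(6−8) = (−6)·5·(−1)·(−2) = −60 ≡ 5, so v_5 = 5^{−1} = 8 (mod 13).
  v = [2, 3, 10, 3, 8].
Step 2: syndromes of r = [7, 9, 0, 4, 9] (all sums mod 13).
  S_0 = Σ v_i r_i = 2·7 + 3·9 + 10·0 + 3·4 + 8·9 = 125 ≡ 8.
  S_1 = Σ v_i α_i r_i = 2·12·7 + 3·1·9 + 10·7·0 + 3·8·4 + 8·6·9 = 723 ≡ 8.
  α_i^2 mod 13 = [1, 1, 10, 12, 10].
  S_2 = Σ v_i α_i^2 r_i = 2·1·7 + 3·1·9 + 10·10·0 + 3·12·4 + 8·10·9 = 905 ≡ 8.
  S = (8, 8, 8) ≠ 0, so r is not a codeword (an error is present).
Step 3: locate the error. For a single error e at position i, S_ℓ = v_i·e·α_i^ℓ, so α_err = S_1/S_0.
  S_0^{−1} = 8^{−1} = 5 (mod 13), so α_err = 8·5 = 40 ≡ 1 = α_2. Error position i = 2.
  Consistency check: S_2/S_1 = 8·5 = 40 ≡ 1 = α_err ✓ (single-error assumption holds).
Step 4: error magnitude e = S_0/v_2 = S_0·∏_{j≠2}(α_2 − α_j) = 8·9 = 72 ≡ 7 (mod 13).
Step 5: correct position 2: c_2 = r_2 − e = 9 − 7 ≡ 2 (mod 13). Hence c = [7, 2, 0, 4, 9].
  Check: interpolating c through the α_i gives m(x) = 11 + 4·x (degree < 2) with m(α_i) = c_i for every i, so c is indeed a codeword.


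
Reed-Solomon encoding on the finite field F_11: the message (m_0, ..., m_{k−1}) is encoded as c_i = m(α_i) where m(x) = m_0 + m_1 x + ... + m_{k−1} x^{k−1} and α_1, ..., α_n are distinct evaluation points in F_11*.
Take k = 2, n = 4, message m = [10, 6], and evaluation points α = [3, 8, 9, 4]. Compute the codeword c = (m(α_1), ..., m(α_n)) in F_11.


c = [6, 3, 9, 1]

Message polynomial: m(x) = 10 + 6·x (mod 11).
For each evaluation point α_i, compute m(α_i) mod 11:
  α_1 = 3: Horner steps 6 → 6, so m(3) = 6.
  α_2 = 8: Horner steps 6 → 3, so m(8) = 3.
  α_3 = 9: Horner steps 6 → 9, so m(9) = 9.
  α_4 = 4: Horner steps 6 → 1, so m(4) = 1.
Codeword c = [6, 3, 9, 1] ∈ F_11^4.


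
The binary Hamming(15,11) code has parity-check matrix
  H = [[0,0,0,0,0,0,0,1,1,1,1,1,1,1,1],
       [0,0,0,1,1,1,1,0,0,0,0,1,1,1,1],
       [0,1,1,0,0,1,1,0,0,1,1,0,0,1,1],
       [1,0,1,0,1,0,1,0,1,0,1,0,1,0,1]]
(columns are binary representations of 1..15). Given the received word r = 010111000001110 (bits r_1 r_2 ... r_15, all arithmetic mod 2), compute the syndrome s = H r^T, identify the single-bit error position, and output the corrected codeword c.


s = (1, 0, 1, 0)^T, error position = 10, corrected codeword c = 010111000101110

Compute s = H r^T mod 2 one row at a time:
  s_1 = 0 + 0 + 0 + 0 + 1 + 1 + 1 + 0 = 3 ≡ 1 (mod 2).
  s_2 = 1 + 1 + 1 + 0 + 1 + 1 + 1 + 0 = 6 ≡ 0 (mod 2).
  s_3 = 1 + 0 + 1 + 0 + 0 + 0 + 1 + 0 = 3 ≡ 1 (mod 2).
  s_4 = 0 + 0 + 1 + 0 + 0 + 0 + 1 + 0 = 2 ≡ 0 (mod 2).
s = (1, 0, 1, 0)^T — this equals column 10 of H (binary 1010), so error is at position 10.
Correct: flip bit 10 of r = 010111000001110 to get c = 010111000101110.


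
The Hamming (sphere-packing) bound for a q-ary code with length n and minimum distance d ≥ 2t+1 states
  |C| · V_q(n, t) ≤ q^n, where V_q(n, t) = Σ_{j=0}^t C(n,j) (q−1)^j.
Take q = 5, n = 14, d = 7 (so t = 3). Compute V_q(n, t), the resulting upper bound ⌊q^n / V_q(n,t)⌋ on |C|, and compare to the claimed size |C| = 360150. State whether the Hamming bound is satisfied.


V_q(n, t) = 24809, q^n = 6103515625, Hamming bound = 246020, |C| = 360150 > bound (violated).

Step 1: Compute V_q(n, t) = Σ_{j=0}^3 C(n, j) (q−1)^j.
  j = 0: C(14,0)·(4)^0 = 1·1 = 1.
  j = 1: C(14,1)·(4)^1 = 14·4 = 56.
  j = 2: C(14,2)·(4)^2 = 91·16 = 1456.
  j = 3: C(14,3)·(4)^3 = 364·64 = 23296.
  V_q(n, t) = 1 + 56 + 1456 + 23296 = 24809.
Step 2: q^n = 5^14 = 6103515625.
Step 3: Hamming bound ⌊q^n / V_q(n,t)⌋ = ⌊6103515625/24809⌋ = 246020.
Step 4: Compare |C| = 360150 to 246020: violated.
The claimed |C| lies above the Hamming bound, so no 5-ary code of length 14 with d ≥ 7 can have 360150 codewords.


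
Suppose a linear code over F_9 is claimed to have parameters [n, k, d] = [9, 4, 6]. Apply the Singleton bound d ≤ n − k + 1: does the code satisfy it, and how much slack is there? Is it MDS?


Singleton RHS = n − k + 1 = 6, slack = 0, bound satisfied, MDS.

Singleton bound: d ≤ n − k + 1.
Here n = 9, k = 4, so n − k + 1 = 6.
Given d = 6, check d ≤ 6: YES.
Slack = (n − k + 1) − d = 0.
The code is MDS (slack = 0).
Description: the claimed parameters are [9, 4, 6]_9; such a code would be MDS (meets Singleton bound).


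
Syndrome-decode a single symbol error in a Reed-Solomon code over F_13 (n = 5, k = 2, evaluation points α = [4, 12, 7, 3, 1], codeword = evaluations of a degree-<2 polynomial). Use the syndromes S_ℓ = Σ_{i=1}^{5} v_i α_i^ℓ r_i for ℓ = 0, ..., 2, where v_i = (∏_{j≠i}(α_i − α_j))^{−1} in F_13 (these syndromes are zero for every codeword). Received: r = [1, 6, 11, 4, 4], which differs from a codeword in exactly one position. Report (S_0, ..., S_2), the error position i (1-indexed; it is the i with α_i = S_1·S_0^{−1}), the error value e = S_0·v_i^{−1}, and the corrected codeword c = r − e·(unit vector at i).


S = (9, 1, 3), error at position 4, error magnitude e = 2, c = [1, 6, 11, 2, 4].

Step 1: column multipliers v_i = (∏_{j≠i}(α_i − α_j))^{−1} mod 13.
  i = 1 (α = 4): (4−12)(4−7)(4−3)(4−1) = (−8)·(−3)·1·3 = 72 ≡ 7, so v_1 = 7^{−1} = 2 (mod 13).
  i = 2 (α = 12): (12−4)(12−7)(12−3)(12−1) = 8·5·9·11 = 3960 ≡ 8, so v_2 = 8^{−1} = 5 (mod 13).
  i = 3 (α = 7): (7−4)(7−12)(7−3)(7−1) = 3·(−5)·4·6 = −360 ≡ 4, so v_3 = 4^{−1} = 10 (mod 13).
  i = 4 (α = 3): (3−4)(3−12)(3−7)(3−1) = (−1)·(−9)·(−4)·2 = −72 ≡ 6, so v_4 = 6^{−1} = 11 (mod 13).
  i = 5 (α = 1): (1−4)(1−12)(1−7)(1−3) = (−3)·(−11)·(−6)·(−2) = 396 ≡ 6, so v_5 = 6^{−1} = 11 (mod 13).
  v = [2, 5, 10, 11, 11].
Step 2: syndromes of r = [1, 6, 11, 4, 4] (all sums mod 13).
  S_0 = Σ v_i r_i = 2·1 + 5·6 + 10·11 + 11·4 + 11·4 = 230 ≡ 9.
  S_1 = Σ v_i α_i r_i = 2·4·1 + 5·12·6 + 10·7·11 + 11·3·4 + 11·1·4 = 1314 ≡ 1.
  α_i^2 mod 13 = [3, 1, 10, 9, 1].
  S_2 = Σ v_i α_i^2 r_i = 2·3·1 + 5·1·6 + 10·10·11 + 11·9·4 + 11·1·4 = 1576 ≡ 3.
  S = (9, 1, 3) ≠ 0, so r is not a codeword (an error is present).
Step 3: locate the error. For a single error e at position i, S_ℓ = v_i·e·α_i^ℓ, so α_err = S_1/S_0.
  S_0^{−1} = 9^{−1} = 3 (mod 13), so α_err = 1·3 = 3 ≡ 3 = α_4. Error position i = 4.
  Consistency check: S_2/S_1 = 3·1 = 3 ≡ 3 = α_err ✓ (single-error assumption holds).
Step 4: error magnitude e = S_0/v_4 = S_0·∏_{j≠4}(α_4 − α_j) = 9·6 = 54 ≡ 2 (mod 13).
Step 5: correct position 4: c_4 = r_4 − e = 4 − 2 ≡ 2 (mod 13). Hence c = [1, 6, 11, 2, 4].
  Check: interpolating c through the α_i gives m(x) = 5 + 12·x (degree < 2) with m(α_i) = c_i for every i, so c is indeed a codeword.


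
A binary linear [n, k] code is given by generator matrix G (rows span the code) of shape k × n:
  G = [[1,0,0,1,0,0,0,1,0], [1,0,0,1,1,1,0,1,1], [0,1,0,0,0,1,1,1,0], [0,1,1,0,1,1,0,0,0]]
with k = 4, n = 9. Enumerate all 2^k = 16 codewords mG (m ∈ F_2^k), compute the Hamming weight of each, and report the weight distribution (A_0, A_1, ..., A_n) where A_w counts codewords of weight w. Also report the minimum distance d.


Weight distribution: A_0 = 1, A_3 = 3, A_4 = 3, A_5 = 4, A_6 = 4, A_7 = 1. Minimum distance d = 3.

Enumerate all 2^4 = 16 messages m ∈ F_2^4.
For each, compute codeword c = mG in F_2^9, then tally its weight.
  m = 0000 → c = 000000000, weight = 0.
  m = 1000 → c = 100100010, weight = 3.
  m = 0100 → c = 100111011, weight = 6.
  m = 1100 → c = 000011001, weight = 3.
  m = 0010 → c = 010001110, weight = 4.
  m = 1010 → c = 110101100, weight = 5.
  m = 0110 → c = 110110101, weight = 6.
  m = 1110 → c = 010010111, weight = 5.
  m = 0001 → c = 011011000, weight = 4.
  m = 1001 → c = 111111010, weight = 7.
  m = 0101 → c = 111100011, weight = 6.
  m = 1101 → c = 011000001, weight = 3.
  m = 0011 → c = 001010110, weight = 4.
  m = 1011 → c = 101110100, weight = 5.
  m = 0111 → c = 101101101, weight = 6.
  m = 1111 → c = 001001111, weight = 5.
Tally weights:
  weight 0: 1 codewords.
  weight 3: 3 codewords.
  weight 4: 3 codewords.
  weight 5: 4 codewords.
  weight 6: 4 codewords.
  weight 7: 1 codewords.
Minimum distance d = smallest w > 0 with A_w > 0 = 3.
Sanity: Σ A_w = 16 = 2^4 = 16 ✓.


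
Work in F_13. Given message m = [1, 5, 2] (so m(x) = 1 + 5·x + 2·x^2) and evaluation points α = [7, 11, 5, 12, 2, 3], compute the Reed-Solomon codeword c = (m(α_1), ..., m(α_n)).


c = [4, 12, 11, 11, 6, 8]

Message polynomial: m(x) = 1 + 5·x + 2·x^2 (mod 13).
For each evaluation point α_i, compute m(α_i) mod 13:
  α_1 = 7: Horner steps 2 → 6 → 4, so m(7) = 4.
  α_2 = 11: Horner steps 2 → 1 → 12, so m(11) = 12.
  α_3 = 5: Horner steps 2 → 2 → 11, so m(5) = 11.
  α_4 = 12: Horner steps 2 → 3 → 11, so m(12) = 11.
  α_5 = 2: Horner steps 2 → 9 → 6, so m(2) = 6.
  α_6 = 3: Horner steps 2 → 11 → 8, so m(3) = 8.
Codeword c = [4, 12, 11, 11, 6, 8] ∈ F_13^6.


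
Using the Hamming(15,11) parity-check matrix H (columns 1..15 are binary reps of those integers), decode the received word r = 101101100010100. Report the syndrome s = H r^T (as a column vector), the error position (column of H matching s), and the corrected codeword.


s = (0, 0, 0, 1)^T, error position = 1, corrected codeword c = 001101100010100

Compute s = H r^T mod 2 one row at a time:
  s_1 = 0 + 0 + 0 + 1 + 0 + 1 + 0 + 0 = 2 ≡ 0 (mod 2).
  s_2 = 1 + 0 + 1 + 1 + 0 + 1 + 0 + 0 = 4 ≡ 0 (mod 2).
  s_3 = 0 + 1 + 1 + 1 + 0 + 1 + 0 + 0 = 4 ≡ 0 (mod 2).
  s_4 = 1 + 1 + 0 + 1 + 0 + 1 + 1 + 0 = 5 ≡ 1 (mod 2).
s = (0, 0, 0, 1)^T — this equals column 1 of H (binary 0001), so error is at position 1.
Correct: flip bit 1 of r = 101101100010100 to get c = 001101100010100.


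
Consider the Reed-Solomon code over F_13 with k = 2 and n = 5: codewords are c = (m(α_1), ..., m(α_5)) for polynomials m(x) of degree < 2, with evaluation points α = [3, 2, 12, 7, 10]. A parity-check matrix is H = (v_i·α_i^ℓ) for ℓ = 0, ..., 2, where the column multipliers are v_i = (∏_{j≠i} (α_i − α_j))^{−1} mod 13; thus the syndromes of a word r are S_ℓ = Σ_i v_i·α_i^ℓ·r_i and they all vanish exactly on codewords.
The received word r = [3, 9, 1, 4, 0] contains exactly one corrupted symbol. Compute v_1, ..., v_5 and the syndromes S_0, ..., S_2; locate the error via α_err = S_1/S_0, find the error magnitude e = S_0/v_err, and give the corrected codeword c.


S = (12, 6, 3), error at position 4, error magnitude e = 12, c = [3, 9, 1, 5, 0].

Step 1: column multipliers v_i = (∏_{j≠i}(α_i − α_j))^{−1} mod 13.
  i = 1 (α = 3): (3−2)(3−12)(3−7)(3−10) = 1·(−9)·(−4)·(−7) = −252 ≡ 8, so v_1 = 8^{−1} = 5 (mod 13).
  i = 2 (α = 2): (2−3)(2−12)(2−7)(2−10) = (−1)·(−10)·(−5)·(−8) = 400 ≡ 10, so v_2 = 10^{−1} = 4 (mod 13).
  i = 3 (α = 12): (12−3)(12−2)(12−7)(12−10) = 9·10·5·2 = 900 ≡ 3, so v_3 = 3^{−1} = 9 (mod 13).
  i = 4 (α = 7): (7−3)(7−2)(7−12)(7−10) = 4·5·(−5)·(−3) = 300 ≡ 1, so v_4 = 1^{−1} = 1 (mod 13).
  i = 5 (α = 10): (10−3)(10−2)(10−12)(10−7) = 7·8·(−2)·3 = −336 ≡ 2, so v_5 = 2^{−1} = 7 (mod 13).
  v = [5, 4, 9, 1, 7].
Step 2: syndromes of r = [3, 9, 1, 4, 0] (all sums mod 13).
  S_0 = Σ v_i r_i = 5·3 + 4·9 + 9·1 + 1·4 + 7·0 = 64 ≡ 12.
  S_1 = Σ v_i α_i r_i = 5·3·3 + 4·2·9 + 9·12·1 + 1·7·4 + 7·10·0 = 253 ≡ 6.
  α_i^2 mod 13 = [9, 4, 1, 10, 9].
  S_2 = Σ v_i α_i^2 r_i = 5·9·3 + 4·4·9 + 9·1·1 + 1·10·4 + 7·9·0 = 328 ≡ 3.
  S = (12, 6, 3) ≠ 0, so r is not a codeword (an error is present).
Step 3: locate the error. For a single error e at position i, S_ℓ = v_i·e·α_i^ℓ, so α_err = S_1/S_0.
  S_0^{−1} = 12^{−1} = 12 (mod 13), so α_err = 6·12 = 72 ≡ 7 = α_4. Error position i = 4.
  Consistency check: S_2/S_1 = 3·11 = 33 ≡ 7 = α_err ✓ (single-error assumption holds).
Step 4: error magnitude e = S_0/v_4 = S_0·∏_{j≠4}(α_4 − α_j) = 12·1 = 12 ≡ 12 (mod 13).
Step 5: correct position 4: c_4 = r_4 − e = 4 − 12 ≡ 5 (mod 13). Hence c = [3, 9, 1, 5, 0].
  Check: interpolating c through the α_i gives m(x) = 8 + 7·x (degree < 2) with m(α_i) = c_i for every i, so c is indeed a codeword.


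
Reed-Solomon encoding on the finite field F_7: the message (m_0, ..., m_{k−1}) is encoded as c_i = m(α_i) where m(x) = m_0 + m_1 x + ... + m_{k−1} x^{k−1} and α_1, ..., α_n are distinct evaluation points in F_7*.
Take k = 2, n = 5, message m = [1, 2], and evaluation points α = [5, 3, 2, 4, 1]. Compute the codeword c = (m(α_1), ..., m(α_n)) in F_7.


c = [4, 0, 5, 2, 3]

Message polynomial: m(x) = 1 + 2·x (mod 7).
For each evaluation point α_i, compute m(α_i) mod 7:
  α_1 = 5: Horner steps 2 → 4, so m(5) = 4.
  α_2 = 3: Horner steps 2 → 0, so m(3) = 0.
  α_3 = 2: Horner steps 2 → 5, so m(2) = 5.
  α_4 = 4: Horner steps 2 → 2, so m(4) = 2.
  α_5 = 1: Horner steps 2 → 3, so m(1) = 3.
Codeword c = [4, 0, 5, 2, 3] ∈ F_7^5.


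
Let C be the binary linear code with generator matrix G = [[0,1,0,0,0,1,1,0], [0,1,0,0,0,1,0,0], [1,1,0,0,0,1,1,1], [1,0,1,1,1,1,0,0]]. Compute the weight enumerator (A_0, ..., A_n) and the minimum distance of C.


Weight distribution: A_0 = 1, A_1 = 1, A_2 = 2, A_3 = 2, A_4 = 1, A_5 = 5, A_6 = 4. Minimum distance d = 1.

Enumerate all 2^4 = 16 messages m ∈ F_2^4.
For each, compute codeword c = mG in F_2^8, then tally its weight.
  m = 0000 → c = 00000000, weight = 0.
  m = 1000 → c = 01000110, weight = 3.
  m = 0100 → c = 01000100, weight = 2.
  m = 1100 → c = 00000010, weight = 1.
  m = 0010 → c = 11000111, weight = 5.
  m = 1010 → c = 10000001, weight = 2.
  m = 0110 → c = 10000011, weight = 3.
  m = 1110 → c = 11000101, weight = 4.
  m = 0001 → c = 10111100, weight = 5.
  m = 1001 → c = 11111010, weight = 6.
  m = 0101 → c = 11111000, weight = 5.
  m = 1101 → c = 10111110, weight = 6.
  m = 0011 → c = 01111011, weight = 6.
  m = 1011 → c = 00111101, weight = 5.
  m = 0111 → c = 00111111, weight = 6.
  m = 1111 → c = 01111001, weight = 5.
Tally weights:
  weight 0: 1 codewords.
  weight 1: 1 codewords.
  weight 2: 2 codewords.
  weight 3: 2 codewords.
  weight 4: 1 codewords.
  weight 5: 5 codewords.
  weight 6: 4 codewords.
Minimum distance d = smallest w > 0 with A_w > 0 = 1.
Sanity: Σ A_w = 16 = 2^4 = 16 ✓.


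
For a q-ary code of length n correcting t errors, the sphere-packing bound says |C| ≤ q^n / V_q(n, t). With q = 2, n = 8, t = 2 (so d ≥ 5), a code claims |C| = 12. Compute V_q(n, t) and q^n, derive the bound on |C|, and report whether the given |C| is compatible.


V_q(n, t) = 37, q^n = 256, Hamming bound = 6, |C| = 12 > bound (violated).

Step 1: Compute V_q(n, t) = Σ_{j=0}^2 C(n, j) (q−1)^j.
  j = 0: C(8,0)·(1)^0 = 1·1 = 1.
  j = 1: C(8,1)·(1)^1 = 8·1 = 8.
  j = 2: C(8,2)·(1)^2 = 28·1 = 28.
  V_q(n, t) = 1 + 8 + 28 = 37.
Step 2: q^n = 2^8 = 256.
Step 3: Hamming bound ⌊q^n / V_q(n,t)⌋ = ⌊256/37⌋ = 6.
Step 4: Compare |C| = 12 to 6: violated.
The claimed |C| lies above the Hamming bound, so no 2-ary code of length 8 with d ≥ 5 can have 12 codewords.


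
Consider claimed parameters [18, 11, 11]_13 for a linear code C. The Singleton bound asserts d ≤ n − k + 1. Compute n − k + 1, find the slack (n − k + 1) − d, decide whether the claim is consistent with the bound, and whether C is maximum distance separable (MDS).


Singleton RHS = n − k + 1 = 8, slack = -3, bound violated (no such code; not MDS).

Singleton bound: d ≤ n − k + 1.
Here n = 18, k = 11, so n − k + 1 = 8.
Given d = 11, check d ≤ 8: NO.
Slack = (n − k + 1) − d = -3.
The slack is negative: d = 11 exceeds n − k + 1 = 8 by 3, so the Singleton bound is violated and no linear [18, 11, 11]_13 code can exist. In particular it is not MDS (MDS requires d = n − k + 1 exactly).
Description: the claimed parameters are [18, 11, 11]_13; such a code would be impossible (violates the Singleton bound).


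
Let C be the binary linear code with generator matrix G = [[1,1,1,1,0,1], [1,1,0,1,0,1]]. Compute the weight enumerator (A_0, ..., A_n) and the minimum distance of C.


Weight distribution: A_0 = 1, A_1 = 1, A_4 = 1, A_5 = 1. Minimum distance d = 1.

Enumerate all 2^2 = 4 messages m ∈ F_2^2.
For each, compute codeword c = mG in F_2^6, then tally its weight.
  m = 00 → c = 000000, weight = 0.
  m = 10 → c = 111101, weight = 5.
  m = 01 → c = 110101, weight = 4.
  m = 11 → c = 001000, weight = 1.
Tally weights:
  weight 0: 1 codewords.
  weight 1: 1 codewords.
  weight 4: 1 codewords.
  weight 5: 1 codewords.
Minimum distance d = smallest w > 0 with A_w > 0 = 1.
Sanity: Σ A_w = 4 = 2^2 = 4 ✓.


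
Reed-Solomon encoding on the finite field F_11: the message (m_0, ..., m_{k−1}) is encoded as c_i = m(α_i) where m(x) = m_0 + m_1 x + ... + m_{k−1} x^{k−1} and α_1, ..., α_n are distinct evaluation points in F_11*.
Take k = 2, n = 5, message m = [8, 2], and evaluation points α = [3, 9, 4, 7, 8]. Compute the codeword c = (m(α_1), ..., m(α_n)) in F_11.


c = [3, 4, 5, 0, 2]

Message polynomial: m(x) = 8 + 2·x (mod 11).
For each evaluation point α_i, compute m(α_i) mod 11:
  α_1 = 3: Horner steps 2 → 3, so m(3) = 3.
  α_2 = 9: Horner steps 2 → 4, so m(9) = 4.
  α_3 = 4: Horner steps 2 → 5, so m(4) = 5.
  α_4 = 7: Horner steps 2 → 0, so m(7) = 0.
  α_5 = 8: Horner steps 2 → 2, so m(8) = 2.
Codeword c = [3, 4, 5, 0, 2] ∈ F_11^5.


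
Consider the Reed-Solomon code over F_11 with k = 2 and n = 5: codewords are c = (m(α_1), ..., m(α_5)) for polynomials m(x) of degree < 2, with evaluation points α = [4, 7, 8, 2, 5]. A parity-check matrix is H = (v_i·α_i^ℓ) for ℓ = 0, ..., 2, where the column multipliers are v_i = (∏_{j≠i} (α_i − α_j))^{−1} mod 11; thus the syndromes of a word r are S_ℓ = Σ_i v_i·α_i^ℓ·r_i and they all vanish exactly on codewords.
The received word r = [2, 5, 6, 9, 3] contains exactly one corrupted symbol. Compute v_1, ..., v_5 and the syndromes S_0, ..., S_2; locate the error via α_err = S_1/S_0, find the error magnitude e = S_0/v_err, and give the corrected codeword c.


S = (5, 10, 9), error at position 4, error magnitude e = 9, c = [2, 5, 6, 0, 3].

Step 1: column multipliers v_i = (∏_{j≠i}(α_i − α_j))^{−1} mod 11.
  i = 1 (α = 4): (4−7)(4−8)(4−2)(4−5) = (−3)·(−4)·2·(−1) = −24 ≡ 9, so v_1 = 9^{−1} = 5 (mod 11).
  i = 2 (α = 7): (7−4)(7−8)(7−2)(7−5) = 3·(−1)·5·2 = −30 ≡ 3, so v_2 = 3^{−1} = 4 (mod 11).
  i = 3 (α = 8): (8−4)(8−7)(8−2)(8−5) = 4·1·6·3 = 72 ≡ 6, so v_3 = 6^{−1} = 2 (mod 11).
  i = 4 (α = 2): (2−4)(2−7)(2−8)(2−5) = (−2)·(−5)·(−6)·(−3) = 180 ≡ 4, so v_4 = 4^{−1} = 3 (mod 11).
  i = 5 (α = 5): (5−4)(5−7)(5−8)(5−2) = 1·(−2)·(−3)·3 = 18 ≡ 7, so v_5 = 7^{−1} = 8 (mod 11).
  v = [5, 4, 2, 3, 8].
Step 2: syndromes of r = [2, 5, 6, 9, 3] (all sums mod 11).
  S_0 = Σ v_i r_i = 5·2 + 4·5 + 2·6 + 3·9 + 8·3 = 93 ≡ 5.
  S_1 = Σ v_i α_i r_i = 5·4·2 + 4·7·5 + 2·8·6 + 3·2·9 + 8·5·3 = 450 ≡ 10.
  α_i^2 mod 11 = [5, 5, 9, 4, 3].
  S_2 = Σ v_i α_i^2 r_i = 5·5·2 + 4·5·5 + 2·9·6 + 3·4·9 + 8·3·3 = 438 ≡ 9.
  S = (5, 10, 9) ≠ 0, so r is not a codeword (an error is present).
Step 3: locate the error. For a single error e at position i, S_ℓ = v_i·e·α_i^ℓ, so α_err = S_1/S_0.
  S_0^{−1} = 5^{−1} = 9 (mod 11), so α_err = 10·9 = 90 ≡ 2 = α_4. Error position i = 4.
  Consistency check: S_2/S_1 = 9·10 = 90 ≡ 2 = α_err ✓ (single-error assumption holds).
Step 4: error magnitude e = S_0/v_4 = S_0·∏_{j≠4}(α_4 − α_j) = 5·4 = 20 ≡ 9 (mod 11).
Step 5: correct position 4: c_4 = r_4 − e = 9 − 9 ≡ 0 (mod 11). Hence c = [2, 5, 6, 0, 3].
  Check: interpolating c through the α_i gives m(x) = 9 + 1·x (degree < 2) with m(α_i) = c_i for every i, so c is indeed a codeword.
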